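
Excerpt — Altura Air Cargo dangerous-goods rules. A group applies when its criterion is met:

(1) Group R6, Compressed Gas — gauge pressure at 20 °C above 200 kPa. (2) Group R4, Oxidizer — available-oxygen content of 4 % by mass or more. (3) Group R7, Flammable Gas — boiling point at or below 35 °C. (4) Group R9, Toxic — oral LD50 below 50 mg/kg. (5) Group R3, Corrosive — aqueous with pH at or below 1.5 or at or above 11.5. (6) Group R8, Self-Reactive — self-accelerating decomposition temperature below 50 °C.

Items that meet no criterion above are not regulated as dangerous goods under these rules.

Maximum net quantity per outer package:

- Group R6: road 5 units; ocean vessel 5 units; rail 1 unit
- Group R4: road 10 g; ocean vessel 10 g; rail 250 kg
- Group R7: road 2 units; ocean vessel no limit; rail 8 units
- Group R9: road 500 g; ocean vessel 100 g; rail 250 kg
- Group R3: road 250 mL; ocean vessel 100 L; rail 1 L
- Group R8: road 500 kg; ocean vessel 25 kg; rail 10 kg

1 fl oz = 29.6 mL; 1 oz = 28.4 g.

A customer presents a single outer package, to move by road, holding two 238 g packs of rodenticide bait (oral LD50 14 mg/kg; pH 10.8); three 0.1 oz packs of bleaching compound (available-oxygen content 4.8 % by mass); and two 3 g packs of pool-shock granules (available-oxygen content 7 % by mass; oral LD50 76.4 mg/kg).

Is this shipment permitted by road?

No

Rodenticide bait: oral LD50 14 mg/kg < 50 mg/kg → Group R9 (Toxic).
Bleaching compound: available-oxygen content 4.8 % by mass ≥ 4 % by mass → Group R4 (Oxidizer).
Available-oxygen content 7 % by mass meets the Group R4 criterion (Oxidizer), so the pool-shock granules are Group R4.
Total Group R4: (three 0.1 oz packs = 8.52 g) + (two 3 g packs = 6 g) = 14.52 g.
14.52 g > 10 g (road limit, Group R4) — over the limit.
Group R9 quantity: two 238 g packs = 476 g.
476 g is within the road limit of 500 g for Group R9.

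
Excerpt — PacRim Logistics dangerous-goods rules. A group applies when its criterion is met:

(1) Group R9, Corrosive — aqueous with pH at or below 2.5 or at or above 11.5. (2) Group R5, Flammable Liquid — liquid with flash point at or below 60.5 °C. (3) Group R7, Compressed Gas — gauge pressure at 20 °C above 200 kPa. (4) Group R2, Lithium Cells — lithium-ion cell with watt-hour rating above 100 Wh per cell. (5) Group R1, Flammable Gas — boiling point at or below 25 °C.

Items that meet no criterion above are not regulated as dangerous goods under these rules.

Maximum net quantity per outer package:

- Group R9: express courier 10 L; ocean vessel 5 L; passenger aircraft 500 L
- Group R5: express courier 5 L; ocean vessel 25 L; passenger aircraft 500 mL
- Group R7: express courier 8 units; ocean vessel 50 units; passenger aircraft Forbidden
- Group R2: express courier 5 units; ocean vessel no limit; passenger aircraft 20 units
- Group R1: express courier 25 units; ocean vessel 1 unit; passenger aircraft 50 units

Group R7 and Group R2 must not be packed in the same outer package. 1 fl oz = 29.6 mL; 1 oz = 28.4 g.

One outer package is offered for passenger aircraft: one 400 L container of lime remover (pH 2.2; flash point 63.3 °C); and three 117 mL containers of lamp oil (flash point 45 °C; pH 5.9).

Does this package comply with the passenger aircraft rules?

Yes

pH 2.2 meets the Group R9 criterion (Corrosive), so the lime remover is Group R9.
With flash point 45 °C (≤ 60.5 °C), the lamp oil falls in Group R5.
Group R5 quantity: three 117 mL containers = 351 mL.
351 mL ≤ 500 mL (passenger aircraft limit, Group R5) — within limit.
Group R9 quantity: 400 L.
400 L is within the passenger aircraft limit of 500 L for Group R9.
The segregation rule (Group R7 with Group R2) does not apply to Group R5 with Group R9.
Every hazard group is within its passenger aircraft limit and no segregation rule is violated.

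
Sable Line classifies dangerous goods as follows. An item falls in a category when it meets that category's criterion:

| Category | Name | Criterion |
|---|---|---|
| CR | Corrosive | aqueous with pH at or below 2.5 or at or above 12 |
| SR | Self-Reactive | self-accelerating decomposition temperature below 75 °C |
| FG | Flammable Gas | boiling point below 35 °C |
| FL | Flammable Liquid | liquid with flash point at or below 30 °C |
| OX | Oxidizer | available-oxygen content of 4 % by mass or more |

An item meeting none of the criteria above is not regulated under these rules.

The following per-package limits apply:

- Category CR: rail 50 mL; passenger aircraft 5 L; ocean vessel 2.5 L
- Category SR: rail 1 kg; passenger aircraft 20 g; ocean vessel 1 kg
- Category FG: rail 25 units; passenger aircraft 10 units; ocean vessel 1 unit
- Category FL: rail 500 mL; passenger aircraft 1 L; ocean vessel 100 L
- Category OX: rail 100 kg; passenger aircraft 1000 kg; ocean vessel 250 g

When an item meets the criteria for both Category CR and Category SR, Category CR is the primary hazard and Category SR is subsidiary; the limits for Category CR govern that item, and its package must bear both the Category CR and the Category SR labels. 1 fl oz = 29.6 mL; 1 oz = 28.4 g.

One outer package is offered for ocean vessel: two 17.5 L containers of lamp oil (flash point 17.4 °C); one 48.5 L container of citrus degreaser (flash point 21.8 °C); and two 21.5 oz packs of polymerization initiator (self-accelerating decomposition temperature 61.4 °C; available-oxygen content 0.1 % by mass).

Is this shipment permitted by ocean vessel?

Flash point 17.4 °C meets the Category FL criterion (Flammable Liquid), so the lamp oil is Category FL.
With flash point 21.8 °C (≤ 30 °C), the citrus degreaser falls in Category FL.
With self-accelerating decomposition temperature 61.4 °C (< 75 °C), the polymerization initiator falls in Category SR.
Category FL net quantity: (two 17.5 L containers = 35 L) + 48.5 L = 83.5 L.
83.5 L is within the ocean vessel limit of 100 L for Category FL.
Category SR quantity: two 21.5 oz packs = 1221.2 g.
1221.2 g > 1 kg (ocean vessel limit, Category SR) — over the limit.

No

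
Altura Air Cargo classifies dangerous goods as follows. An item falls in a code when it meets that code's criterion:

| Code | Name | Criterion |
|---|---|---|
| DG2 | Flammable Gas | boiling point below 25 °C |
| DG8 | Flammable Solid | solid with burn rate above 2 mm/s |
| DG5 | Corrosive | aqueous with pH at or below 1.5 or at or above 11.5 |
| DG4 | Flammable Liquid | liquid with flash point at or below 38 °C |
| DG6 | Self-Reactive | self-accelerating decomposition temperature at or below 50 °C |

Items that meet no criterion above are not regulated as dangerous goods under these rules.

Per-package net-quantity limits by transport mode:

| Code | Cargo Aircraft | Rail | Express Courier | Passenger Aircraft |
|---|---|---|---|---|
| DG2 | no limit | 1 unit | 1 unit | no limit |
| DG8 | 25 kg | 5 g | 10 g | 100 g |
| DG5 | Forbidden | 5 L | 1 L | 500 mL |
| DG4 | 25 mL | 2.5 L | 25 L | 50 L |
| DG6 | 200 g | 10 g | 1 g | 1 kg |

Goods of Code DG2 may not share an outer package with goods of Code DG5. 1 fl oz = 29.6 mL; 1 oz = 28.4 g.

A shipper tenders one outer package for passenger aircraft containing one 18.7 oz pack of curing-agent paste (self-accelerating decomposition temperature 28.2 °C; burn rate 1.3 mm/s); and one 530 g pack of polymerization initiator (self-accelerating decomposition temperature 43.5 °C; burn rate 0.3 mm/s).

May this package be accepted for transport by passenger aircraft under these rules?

Self-accelerating decomposition temperature 28.2 °C meets the Code DG6 criterion (Self-Reactive), so the curing-agent paste is Code DG6.
Self-accelerating decomposition temperature 43.5 °C meets the Code DG6 criterion (Self-Reactive), so the polymerization initiator is Code DG6.
Total Code DG6: (one 18.7 oz pack = 531.08 g) + 530 g = 1061.08 g.
1061.08 g exceeds the passenger aircraft limit of 1 kg for Code DG6.

No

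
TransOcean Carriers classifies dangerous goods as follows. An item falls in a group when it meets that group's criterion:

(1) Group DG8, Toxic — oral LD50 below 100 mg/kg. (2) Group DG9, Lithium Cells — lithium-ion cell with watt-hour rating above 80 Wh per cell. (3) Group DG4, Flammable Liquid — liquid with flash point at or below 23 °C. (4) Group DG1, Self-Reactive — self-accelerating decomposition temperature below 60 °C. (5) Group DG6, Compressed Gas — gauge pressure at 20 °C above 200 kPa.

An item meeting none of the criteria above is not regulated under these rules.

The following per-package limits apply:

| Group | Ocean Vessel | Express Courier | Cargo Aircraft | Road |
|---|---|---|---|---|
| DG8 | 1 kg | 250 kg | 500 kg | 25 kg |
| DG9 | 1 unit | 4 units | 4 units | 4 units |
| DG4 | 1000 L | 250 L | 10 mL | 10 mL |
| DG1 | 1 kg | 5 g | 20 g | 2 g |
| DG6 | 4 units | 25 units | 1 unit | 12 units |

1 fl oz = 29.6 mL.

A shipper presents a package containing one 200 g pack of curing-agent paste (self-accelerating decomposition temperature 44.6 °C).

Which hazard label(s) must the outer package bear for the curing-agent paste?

Curing-agent paste: self-accelerating decomposition temperature 44.6 °C < 60 °C → Group DG1 (Self-Reactive).
Only the Group DG1 label is required.

Group DG1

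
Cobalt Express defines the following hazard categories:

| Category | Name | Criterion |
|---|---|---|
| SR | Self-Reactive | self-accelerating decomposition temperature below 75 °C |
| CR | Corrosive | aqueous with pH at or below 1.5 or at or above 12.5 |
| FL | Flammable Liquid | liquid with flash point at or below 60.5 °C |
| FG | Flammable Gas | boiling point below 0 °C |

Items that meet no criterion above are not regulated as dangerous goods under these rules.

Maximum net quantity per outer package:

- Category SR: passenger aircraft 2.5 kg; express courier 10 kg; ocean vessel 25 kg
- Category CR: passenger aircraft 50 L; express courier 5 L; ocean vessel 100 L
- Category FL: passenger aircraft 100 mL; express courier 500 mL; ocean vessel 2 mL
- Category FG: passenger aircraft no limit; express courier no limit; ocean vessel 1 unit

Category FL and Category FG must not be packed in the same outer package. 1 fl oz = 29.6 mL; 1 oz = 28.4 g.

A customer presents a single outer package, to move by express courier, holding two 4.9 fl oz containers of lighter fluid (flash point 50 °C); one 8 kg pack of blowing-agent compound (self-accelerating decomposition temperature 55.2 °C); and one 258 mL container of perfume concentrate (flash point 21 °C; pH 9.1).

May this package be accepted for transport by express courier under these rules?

Lighter fluid: flash point 50 °C ≤ 60.5 °C → Category FL (Flammable Liquid).
Blowing-agent compound: self-accelerating decomposition temperature 55.2 °C < 75 °C → Category SR (Self-Reactive).
The perfume concentrate has flash point 21 °C, which is ≤ 60.5 °C, so it is Category FL (Flammable Liquid).
Category FL net quantity: (two 4.9 fl oz containers = 290.08 mL) + 258 mL = 548.08 mL.
That exceeds the Category FL express courier limit of 500 mL.
Category SR quantity: 8 kg.
8 kg is within the express courier limit of 10 kg for Category SR.
The segregation rule (Category FL with Category FG) does not apply to Category FL with Category SR.

No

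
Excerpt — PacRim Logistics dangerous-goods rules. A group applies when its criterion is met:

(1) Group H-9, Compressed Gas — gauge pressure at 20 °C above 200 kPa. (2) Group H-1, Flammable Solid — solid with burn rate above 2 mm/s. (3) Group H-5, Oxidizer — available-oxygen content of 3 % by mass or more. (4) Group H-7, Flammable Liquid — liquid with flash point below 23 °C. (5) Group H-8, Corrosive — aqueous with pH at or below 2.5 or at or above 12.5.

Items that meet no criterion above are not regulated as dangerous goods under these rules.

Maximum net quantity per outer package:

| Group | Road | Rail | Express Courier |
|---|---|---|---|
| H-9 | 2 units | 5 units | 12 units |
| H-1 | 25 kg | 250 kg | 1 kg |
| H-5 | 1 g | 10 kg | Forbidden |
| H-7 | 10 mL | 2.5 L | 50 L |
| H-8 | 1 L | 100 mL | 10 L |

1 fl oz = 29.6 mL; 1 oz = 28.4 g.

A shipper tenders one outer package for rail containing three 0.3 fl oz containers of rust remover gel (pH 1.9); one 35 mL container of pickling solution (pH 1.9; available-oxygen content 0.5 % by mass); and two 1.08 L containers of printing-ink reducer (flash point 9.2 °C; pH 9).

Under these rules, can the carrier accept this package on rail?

Yes

Rust remover gel: pH 1.9 ≤ 2.5 → Group H-8 (Corrosive).
pH 1.9 meets the Group H-8 criterion (Corrosive), so the pickling solution is Group H-8.
With flash point 9.2 °C (< 23 °C), the printing-ink reducer falls in Group H-7.
Group H-7 quantity: two 1.08 L containers = 2.16 L.
That is within the Group H-7 rail limit of 2.5 L.
Group H-8 net quantity: (three 0.3 fl oz containers = 26.64 mL) + 35 mL = 61.64 mL.
That is within the Group H-8 rail limit of 100 mL.
Every hazard group is within its rail limit and no segregation rule is violated.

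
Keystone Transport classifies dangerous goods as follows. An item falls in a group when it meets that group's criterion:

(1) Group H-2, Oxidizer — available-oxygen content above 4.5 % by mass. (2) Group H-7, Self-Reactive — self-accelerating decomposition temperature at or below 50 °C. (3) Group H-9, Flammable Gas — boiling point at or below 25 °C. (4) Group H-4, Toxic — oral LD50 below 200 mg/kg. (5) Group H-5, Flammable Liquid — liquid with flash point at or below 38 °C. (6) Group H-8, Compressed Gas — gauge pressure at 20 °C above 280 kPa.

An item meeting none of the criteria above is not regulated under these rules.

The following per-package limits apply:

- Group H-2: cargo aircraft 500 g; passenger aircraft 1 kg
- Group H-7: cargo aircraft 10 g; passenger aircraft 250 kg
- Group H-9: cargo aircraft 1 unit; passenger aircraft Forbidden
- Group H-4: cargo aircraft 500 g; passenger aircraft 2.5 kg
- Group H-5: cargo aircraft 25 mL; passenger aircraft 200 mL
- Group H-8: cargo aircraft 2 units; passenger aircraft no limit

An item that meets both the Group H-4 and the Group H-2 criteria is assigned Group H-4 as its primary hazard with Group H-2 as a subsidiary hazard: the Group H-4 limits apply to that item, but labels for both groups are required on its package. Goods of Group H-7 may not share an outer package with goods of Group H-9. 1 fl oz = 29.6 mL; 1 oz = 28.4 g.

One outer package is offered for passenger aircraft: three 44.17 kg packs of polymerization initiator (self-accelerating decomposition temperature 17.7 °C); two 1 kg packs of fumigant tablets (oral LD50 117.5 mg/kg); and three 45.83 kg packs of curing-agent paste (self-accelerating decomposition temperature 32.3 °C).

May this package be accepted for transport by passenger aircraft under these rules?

No

Polymerization initiator: self-accelerating decomposition temperature 17.7 °C ≤ 50 °C → Group H-7 (Self-Reactive).
With oral LD50 117.5 mg/kg (< 200 mg/kg), the fumigant tablets fall in Group H-4.
With self-accelerating decomposition temperature 32.3 °C (≤ 50 °C), the curing-agent paste falls in Group H-7.
Group H-4 quantity: two 1 kg packs = 2 kg.
2 kg ≤ 2.5 kg (passenger aircraft limit, Group H-4) — within limit.
Total Group H-7: (three 44.17 kg packs = 132.51 kg) + (three 45.83 kg packs = 137.49 kg) = 270 kg.
270 kg exceeds the passenger aircraft limit of 250 kg for Group H-7.
The segregation rule (Group H-7 with Group H-9) does not apply to Group H-4 with Group H-7.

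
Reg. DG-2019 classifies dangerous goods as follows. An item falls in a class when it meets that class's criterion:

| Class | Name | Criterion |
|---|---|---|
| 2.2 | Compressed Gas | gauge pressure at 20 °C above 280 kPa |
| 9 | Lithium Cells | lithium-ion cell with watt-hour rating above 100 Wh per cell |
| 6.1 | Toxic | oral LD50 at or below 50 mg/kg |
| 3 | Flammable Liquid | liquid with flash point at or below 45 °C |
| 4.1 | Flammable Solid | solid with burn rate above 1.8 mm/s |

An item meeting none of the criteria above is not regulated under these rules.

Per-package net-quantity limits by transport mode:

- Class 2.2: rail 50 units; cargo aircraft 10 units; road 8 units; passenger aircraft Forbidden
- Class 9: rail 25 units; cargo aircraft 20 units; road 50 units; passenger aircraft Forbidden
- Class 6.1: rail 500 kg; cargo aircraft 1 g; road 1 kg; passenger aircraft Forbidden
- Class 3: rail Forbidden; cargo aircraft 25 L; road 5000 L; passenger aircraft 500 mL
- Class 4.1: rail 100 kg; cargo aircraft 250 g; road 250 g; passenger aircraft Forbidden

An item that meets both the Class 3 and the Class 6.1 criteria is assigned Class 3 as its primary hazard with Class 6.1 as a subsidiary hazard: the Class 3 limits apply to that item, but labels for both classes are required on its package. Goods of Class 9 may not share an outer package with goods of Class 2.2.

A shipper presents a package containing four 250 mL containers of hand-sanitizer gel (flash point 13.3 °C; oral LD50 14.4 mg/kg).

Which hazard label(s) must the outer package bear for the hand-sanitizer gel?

Class 3 and 6.1

Flash point 13.3 °C meets the Class 3 criterion (Flammable Liquid), so the hand-sanitizer gel is Class 3.
Oral LD50 14.4 mg/kg meets the Class 6.1 criterion (Toxic), so the hand-sanitizer gel is Class 6.1.
By the precedence rule Class 3 is primary and Class 6.1 is subsidiary, and that rule requires both labels on the package.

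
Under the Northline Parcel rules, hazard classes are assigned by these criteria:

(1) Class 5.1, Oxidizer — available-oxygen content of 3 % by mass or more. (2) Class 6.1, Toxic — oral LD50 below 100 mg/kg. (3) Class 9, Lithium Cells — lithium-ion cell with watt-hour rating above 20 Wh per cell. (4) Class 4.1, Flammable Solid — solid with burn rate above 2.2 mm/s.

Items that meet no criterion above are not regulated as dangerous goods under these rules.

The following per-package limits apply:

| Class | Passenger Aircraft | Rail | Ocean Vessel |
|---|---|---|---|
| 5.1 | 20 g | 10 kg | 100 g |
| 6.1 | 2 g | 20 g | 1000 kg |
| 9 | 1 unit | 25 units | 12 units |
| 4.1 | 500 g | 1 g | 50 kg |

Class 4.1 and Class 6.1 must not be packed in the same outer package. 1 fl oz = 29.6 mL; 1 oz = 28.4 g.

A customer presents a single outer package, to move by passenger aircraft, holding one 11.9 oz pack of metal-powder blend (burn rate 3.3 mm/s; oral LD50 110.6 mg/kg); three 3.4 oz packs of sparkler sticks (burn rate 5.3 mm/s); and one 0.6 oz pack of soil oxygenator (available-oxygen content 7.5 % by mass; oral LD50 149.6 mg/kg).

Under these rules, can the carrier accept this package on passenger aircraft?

The metal-powder blend has burn rate 3.3 mm/s, which is > 2.2 mm/s, so it is Class 4.1 (Flammable Solid).
With burn rate 5.3 mm/s (> 2.2 mm/s), the sparkler sticks fall in Class 4.1.
Soil oxygenator: available-oxygen content 7.5 % by mass ≥ 3 % by mass → Class 5.1 (Oxidizer).
Class 5.1 quantity: one 0.6 oz pack = 17.04 g.
That is within the Class 5.1 passenger aircraft limit of 20 g.
Class 4.1 net quantity: (one 11.9 oz pack = 337.96 g) + (three 3.4 oz packs = 289.68 g) = 627.64 g.
That exceeds the Class 4.1 passenger aircraft limit of 500 g.
The segregation rule (Class 4.1 with Class 6.1) does not apply to Class 5.1 with Class 4.1.

No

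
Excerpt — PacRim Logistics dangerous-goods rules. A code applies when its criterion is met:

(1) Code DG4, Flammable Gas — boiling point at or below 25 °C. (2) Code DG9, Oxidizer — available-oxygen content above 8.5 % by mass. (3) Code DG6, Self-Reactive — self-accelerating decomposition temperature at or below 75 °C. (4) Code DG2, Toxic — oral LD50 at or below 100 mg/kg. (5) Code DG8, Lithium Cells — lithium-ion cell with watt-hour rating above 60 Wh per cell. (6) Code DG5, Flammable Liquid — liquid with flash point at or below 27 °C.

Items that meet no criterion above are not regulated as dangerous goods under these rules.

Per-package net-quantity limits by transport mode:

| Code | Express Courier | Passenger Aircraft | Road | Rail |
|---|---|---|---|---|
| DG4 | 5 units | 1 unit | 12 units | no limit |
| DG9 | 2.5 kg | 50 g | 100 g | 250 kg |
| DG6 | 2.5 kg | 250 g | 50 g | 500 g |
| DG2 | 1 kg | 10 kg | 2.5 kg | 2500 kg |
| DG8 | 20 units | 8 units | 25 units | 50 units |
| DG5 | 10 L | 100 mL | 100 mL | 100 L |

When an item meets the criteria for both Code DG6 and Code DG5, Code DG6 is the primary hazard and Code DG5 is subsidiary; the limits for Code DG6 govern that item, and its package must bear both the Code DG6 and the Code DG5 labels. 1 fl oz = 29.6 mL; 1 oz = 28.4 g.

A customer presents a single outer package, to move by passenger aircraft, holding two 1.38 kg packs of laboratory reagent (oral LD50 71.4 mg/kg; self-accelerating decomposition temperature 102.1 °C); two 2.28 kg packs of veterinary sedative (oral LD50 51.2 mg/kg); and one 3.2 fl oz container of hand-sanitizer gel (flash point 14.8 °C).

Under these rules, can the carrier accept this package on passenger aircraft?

With oral LD50 71.4 mg/kg (≤ 100 mg/kg), the laboratory reagent falls in Code DG2.
With oral LD50 51.2 mg/kg (≤ 100 mg/kg), the veterinary sedative falls in Code DG2.
The hand-sanitizer gel has flash point 14.8 °C, which is ≤ 27 °C, so it is Code DG5 (Flammable Liquid).
Code DG2 net quantity: (two 1.38 kg packs = 2.76 kg) + (two 2.28 kg packs = 4.56 kg) = 7.32 kg.
7.32 kg is within the passenger aircraft limit of 10 kg for Code DG2.
Code DG5 quantity: one 3.2 fl oz container = 94.72 mL.
94.72 mL is within the passenger aircraft limit of 100 mL for Code DG5.
Every hazard code is within its passenger aircraft limit and no segregation rule is violated.

Yes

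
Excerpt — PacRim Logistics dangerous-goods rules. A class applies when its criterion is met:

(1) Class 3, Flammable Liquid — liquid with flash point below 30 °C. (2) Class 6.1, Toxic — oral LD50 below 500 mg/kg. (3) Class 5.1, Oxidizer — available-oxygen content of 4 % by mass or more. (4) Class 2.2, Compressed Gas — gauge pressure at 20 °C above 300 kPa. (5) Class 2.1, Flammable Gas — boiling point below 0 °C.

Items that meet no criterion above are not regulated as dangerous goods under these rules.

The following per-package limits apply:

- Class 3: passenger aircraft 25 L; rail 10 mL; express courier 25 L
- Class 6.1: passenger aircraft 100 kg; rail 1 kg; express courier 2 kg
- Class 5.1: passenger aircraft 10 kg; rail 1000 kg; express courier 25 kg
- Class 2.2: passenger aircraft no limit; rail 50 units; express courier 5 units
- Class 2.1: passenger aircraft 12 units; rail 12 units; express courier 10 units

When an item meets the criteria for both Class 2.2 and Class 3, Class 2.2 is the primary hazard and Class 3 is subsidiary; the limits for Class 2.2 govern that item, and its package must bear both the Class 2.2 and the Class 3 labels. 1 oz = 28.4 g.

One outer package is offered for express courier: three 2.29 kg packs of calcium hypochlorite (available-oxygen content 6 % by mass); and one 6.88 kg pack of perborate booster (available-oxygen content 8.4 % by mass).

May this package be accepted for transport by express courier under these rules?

Yes

Calcium hypochlorite: available-oxygen content 6 % by mass ≥ 4 % by mass → Class 5.1 (Oxidizer).
Available-oxygen content 8.4 % by mass meets the Class 5.1 criterion (Oxidizer), so the perborate booster is Class 5.1.
Class 5.1 net quantity: (three 2.29 kg packs = 6.87 kg) + 6.88 kg = 13.75 kg.
13.75 kg ≤ 25 kg (express courier limit, Class 5.1) — within limit.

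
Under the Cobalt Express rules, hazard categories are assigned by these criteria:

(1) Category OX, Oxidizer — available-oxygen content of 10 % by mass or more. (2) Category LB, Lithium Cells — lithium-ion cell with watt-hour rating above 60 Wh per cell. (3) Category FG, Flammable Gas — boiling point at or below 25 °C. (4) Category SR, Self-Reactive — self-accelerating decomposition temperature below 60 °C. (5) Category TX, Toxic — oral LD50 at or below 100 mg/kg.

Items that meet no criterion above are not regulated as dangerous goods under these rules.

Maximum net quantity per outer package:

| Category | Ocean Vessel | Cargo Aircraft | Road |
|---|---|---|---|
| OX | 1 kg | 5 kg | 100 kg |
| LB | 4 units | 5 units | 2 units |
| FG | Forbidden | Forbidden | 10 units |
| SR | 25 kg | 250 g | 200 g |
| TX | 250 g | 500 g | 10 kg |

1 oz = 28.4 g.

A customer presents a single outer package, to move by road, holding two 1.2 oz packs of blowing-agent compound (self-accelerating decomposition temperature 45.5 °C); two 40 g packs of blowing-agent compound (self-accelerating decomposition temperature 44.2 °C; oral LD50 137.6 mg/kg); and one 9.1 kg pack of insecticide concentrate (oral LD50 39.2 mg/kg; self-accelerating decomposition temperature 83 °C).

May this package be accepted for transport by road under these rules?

Self-accelerating decomposition temperature 45.5 °C meets the Category SR criterion (Self-Reactive), so the blowing-agent compound is Category SR.
The blowing-agent compound has self-accelerating decomposition temperature 44.2 °C, which is < 60 °C, so it is Category SR (Self-Reactive).
With oral LD50 39.2 mg/kg (≤ 100 mg/kg), the insecticide concentrate falls in Category TX.
Category TX quantity: 9.1 kg.
That is within the Category TX road limit of 10 kg.
Category SR net quantity: (two 1.2 oz packs = 68.16 g) + (two 40 g packs = 80 g) = 148.16 g.
148.16 g is within the road limit of 200 g for Category SR.
Every hazard category is within its road limit and no segregation rule is violated.

Yes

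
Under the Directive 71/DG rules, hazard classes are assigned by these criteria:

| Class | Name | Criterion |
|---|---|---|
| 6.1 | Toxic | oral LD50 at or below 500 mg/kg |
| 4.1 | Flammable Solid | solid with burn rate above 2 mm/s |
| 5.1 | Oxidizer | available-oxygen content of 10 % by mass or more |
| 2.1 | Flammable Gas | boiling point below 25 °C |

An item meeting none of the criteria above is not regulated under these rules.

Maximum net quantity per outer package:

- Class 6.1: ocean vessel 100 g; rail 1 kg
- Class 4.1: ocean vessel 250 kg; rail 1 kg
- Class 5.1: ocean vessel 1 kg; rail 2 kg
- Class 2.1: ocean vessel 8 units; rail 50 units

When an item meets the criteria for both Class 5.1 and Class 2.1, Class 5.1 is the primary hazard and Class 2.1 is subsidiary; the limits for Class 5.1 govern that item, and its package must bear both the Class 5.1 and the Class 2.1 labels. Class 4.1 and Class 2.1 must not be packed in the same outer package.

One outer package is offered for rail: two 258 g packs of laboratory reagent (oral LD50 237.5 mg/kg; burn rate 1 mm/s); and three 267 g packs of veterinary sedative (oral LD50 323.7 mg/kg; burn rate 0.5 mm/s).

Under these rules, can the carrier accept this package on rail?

No

The laboratory reagent has oral LD50 237.5 mg/kg, which is ≤ 500 mg/kg, so it is Class 6.1 (Toxic).
The veterinary sedative has oral LD50 323.7 mg/kg, which is ≤ 500 mg/kg, so it is Class 6.1 (Toxic).
Total Class 6.1: (two 258 g packs = 516 g) + (three 267 g packs = 801 g) = 1.317 kg.
1.317 kg exceeds the rail limit of 1 kg for Class 6.1.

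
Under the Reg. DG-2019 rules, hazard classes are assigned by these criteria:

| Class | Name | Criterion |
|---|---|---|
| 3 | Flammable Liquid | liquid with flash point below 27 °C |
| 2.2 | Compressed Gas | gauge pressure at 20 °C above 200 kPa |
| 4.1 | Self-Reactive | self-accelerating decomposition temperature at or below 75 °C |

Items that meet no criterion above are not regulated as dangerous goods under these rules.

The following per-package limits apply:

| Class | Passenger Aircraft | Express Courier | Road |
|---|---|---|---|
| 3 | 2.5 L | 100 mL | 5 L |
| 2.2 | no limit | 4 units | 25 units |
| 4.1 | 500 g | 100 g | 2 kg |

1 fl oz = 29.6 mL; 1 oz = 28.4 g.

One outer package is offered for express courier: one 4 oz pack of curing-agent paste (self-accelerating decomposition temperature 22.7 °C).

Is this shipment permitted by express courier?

Self-accelerating decomposition temperature 22.7 °C meets the Class 4.1 criterion (Self-Reactive), so the curing-agent paste is Class 4.1.
Class 4.1 quantity: one 4 oz pack = 113.6 g.
That exceeds the Class 4.1 express courier limit of 100 g.

No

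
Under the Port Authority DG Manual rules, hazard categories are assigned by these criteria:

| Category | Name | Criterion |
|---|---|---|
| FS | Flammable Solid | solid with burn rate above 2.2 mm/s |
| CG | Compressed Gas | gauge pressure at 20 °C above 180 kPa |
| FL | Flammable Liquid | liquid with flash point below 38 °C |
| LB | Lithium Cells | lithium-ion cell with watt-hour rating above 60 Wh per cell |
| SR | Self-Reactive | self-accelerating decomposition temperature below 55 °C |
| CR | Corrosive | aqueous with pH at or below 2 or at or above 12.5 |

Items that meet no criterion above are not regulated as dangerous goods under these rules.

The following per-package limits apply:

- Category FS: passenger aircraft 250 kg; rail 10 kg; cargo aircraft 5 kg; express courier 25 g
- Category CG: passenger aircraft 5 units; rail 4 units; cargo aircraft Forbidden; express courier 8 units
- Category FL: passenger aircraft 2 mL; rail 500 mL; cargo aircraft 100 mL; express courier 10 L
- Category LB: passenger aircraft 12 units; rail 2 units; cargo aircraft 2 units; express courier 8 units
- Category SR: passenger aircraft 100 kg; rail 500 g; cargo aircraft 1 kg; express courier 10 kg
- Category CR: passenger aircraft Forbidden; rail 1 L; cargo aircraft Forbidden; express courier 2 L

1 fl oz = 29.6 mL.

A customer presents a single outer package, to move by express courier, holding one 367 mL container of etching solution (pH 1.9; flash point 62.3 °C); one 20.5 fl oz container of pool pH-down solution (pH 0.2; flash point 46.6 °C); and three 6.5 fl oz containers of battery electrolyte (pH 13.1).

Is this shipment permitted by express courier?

Yes

Etching solution: pH 1.9 ≤ 2 → Category CR (Corrosive).
With pH 0.2 (≤ 2), the pool pH-down solution falls in Category CR.
pH 13.1 meets the Category CR criterion (Corrosive), so the battery electrolyte is Category CR.
Category CR net quantity: 367 mL + (one 20.5 fl oz container = 606.8 mL) + (three 6.5 fl oz containers = 577.2 mL) = 1.551 L.
1.551 L is within the express courier limit of 2 L for Category CR.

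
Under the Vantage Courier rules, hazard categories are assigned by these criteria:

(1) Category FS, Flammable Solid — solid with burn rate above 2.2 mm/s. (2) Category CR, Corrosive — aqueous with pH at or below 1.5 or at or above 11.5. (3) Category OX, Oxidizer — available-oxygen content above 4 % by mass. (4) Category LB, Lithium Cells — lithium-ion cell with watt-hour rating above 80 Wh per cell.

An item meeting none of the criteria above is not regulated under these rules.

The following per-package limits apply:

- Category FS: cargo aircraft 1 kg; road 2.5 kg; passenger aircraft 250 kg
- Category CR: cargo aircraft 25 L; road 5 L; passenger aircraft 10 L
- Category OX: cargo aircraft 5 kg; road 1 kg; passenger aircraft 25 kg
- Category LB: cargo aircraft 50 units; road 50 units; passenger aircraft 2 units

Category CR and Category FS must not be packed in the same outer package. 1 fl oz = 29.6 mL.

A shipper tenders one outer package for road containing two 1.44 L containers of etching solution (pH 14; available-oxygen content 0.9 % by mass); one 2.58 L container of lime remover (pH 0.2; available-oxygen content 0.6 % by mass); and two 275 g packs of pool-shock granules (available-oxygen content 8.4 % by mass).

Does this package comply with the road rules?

No

Etching solution: pH 14 ≥ 11.5 → Category CR (Corrosive).
Lime remover: pH 0.2 ≤ 1.5 → Category CR (Corrosive).
With available-oxygen content 8.4 % by mass (> 4 % by mass), the pool-shock granules fall in Category OX.
Total Category CR: (two 1.44 L containers = 2.88 L) + 2.58 L = 5.46 L.
5.46 L exceeds the road limit of 5 L for Category CR.
Category OX quantity: two 275 g packs = 550 g.
550 g is within the road limit of 1 kg for Category OX.
The segregation rule (Category CR with Category FS) does not apply to Category CR with Category OX.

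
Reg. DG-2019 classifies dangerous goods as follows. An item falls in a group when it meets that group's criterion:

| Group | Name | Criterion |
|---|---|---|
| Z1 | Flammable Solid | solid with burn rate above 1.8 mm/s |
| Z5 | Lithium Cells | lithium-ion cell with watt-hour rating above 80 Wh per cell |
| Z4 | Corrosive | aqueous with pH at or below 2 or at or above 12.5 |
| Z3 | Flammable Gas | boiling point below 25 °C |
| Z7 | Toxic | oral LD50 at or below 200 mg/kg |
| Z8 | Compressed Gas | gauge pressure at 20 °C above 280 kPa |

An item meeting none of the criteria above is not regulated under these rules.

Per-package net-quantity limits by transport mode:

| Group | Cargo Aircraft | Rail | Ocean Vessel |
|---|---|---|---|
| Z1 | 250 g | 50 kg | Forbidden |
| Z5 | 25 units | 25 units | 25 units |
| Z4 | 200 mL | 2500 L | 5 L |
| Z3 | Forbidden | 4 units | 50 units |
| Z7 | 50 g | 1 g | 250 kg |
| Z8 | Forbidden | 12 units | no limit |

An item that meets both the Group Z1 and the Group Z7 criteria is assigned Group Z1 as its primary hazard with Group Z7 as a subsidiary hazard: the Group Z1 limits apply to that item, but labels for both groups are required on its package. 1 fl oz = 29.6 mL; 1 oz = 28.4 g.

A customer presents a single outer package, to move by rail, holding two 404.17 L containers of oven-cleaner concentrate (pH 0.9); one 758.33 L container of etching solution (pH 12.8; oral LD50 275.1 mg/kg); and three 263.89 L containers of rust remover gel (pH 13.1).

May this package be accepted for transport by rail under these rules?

With pH 0.9 (≤ 2), the oven-cleaner concentrate falls in Group Z4.
With pH 12.8 (≥ 12.5), the etching solution falls in Group Z4.
The rust remover gel has pH 13.1, which is ≥ 12.5, so it is Group Z4 (Corrosive).
Total Group Z4: (two 404.17 L containers = 808.34 L) + 758.33 L + (three 263.89 L containers = 791.67 L) = 2358.34 L.
That is within the Group Z4 rail limit of 2500 L.

Yes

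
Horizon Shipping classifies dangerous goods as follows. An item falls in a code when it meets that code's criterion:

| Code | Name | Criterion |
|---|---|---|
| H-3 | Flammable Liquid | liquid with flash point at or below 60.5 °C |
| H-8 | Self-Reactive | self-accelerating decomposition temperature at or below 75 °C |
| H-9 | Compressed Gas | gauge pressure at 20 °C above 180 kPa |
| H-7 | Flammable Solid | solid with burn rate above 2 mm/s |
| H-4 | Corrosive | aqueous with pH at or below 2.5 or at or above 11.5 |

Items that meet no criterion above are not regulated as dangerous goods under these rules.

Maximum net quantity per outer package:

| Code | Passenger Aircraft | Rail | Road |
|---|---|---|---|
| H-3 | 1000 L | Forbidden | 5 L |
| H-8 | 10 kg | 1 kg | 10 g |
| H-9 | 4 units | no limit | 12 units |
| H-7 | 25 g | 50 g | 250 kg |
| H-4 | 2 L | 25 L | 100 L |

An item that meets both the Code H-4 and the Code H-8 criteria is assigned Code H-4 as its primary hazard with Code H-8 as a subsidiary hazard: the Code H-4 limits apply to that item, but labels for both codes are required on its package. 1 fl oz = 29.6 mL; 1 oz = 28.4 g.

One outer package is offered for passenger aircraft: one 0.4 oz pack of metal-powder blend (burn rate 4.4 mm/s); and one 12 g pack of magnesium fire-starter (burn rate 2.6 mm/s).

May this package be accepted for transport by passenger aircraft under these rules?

Yes

Burn rate 4.4 mm/s meets the Code H-7 criterion (Flammable Solid), so the metal-powder blend is Code H-7.
Burn rate 2.6 mm/s meets the Code H-7 criterion (Flammable Solid), so the magnesium fire-starter is Code H-7.
Total Code H-7: (one 0.4 oz pack = 11.36 g) + 12 g = 23.36 g.
23.36 g ≤ 25 g (passenger aircraft limit, Code H-7) — within limit.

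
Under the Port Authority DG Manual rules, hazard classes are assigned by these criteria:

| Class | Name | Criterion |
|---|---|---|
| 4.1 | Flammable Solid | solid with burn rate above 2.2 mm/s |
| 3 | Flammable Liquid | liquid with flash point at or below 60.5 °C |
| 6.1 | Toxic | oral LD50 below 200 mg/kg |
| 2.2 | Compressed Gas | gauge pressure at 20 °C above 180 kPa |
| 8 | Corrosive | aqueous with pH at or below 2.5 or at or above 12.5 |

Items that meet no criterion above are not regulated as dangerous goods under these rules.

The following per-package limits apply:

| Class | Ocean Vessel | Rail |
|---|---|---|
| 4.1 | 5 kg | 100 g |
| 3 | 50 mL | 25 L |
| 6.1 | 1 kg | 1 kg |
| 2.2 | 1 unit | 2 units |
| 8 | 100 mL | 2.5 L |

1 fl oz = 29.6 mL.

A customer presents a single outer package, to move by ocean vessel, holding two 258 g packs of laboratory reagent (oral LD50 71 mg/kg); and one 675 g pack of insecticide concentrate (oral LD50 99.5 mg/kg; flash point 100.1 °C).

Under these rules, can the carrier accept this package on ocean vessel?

No

Oral LD50 71 mg/kg meets the Class 6.1 criterion (Toxic), so the laboratory reagent is Class 6.1.
Insecticide concentrate: oral LD50 99.5 mg/kg < 200 mg/kg → Class 6.1 (Toxic).
Total Class 6.1: (two 258 g packs = 516 g) + 675 g = 1.191 kg.
1.191 kg > 1 kg (ocean vessel limit, Class 6.1) — over the limit.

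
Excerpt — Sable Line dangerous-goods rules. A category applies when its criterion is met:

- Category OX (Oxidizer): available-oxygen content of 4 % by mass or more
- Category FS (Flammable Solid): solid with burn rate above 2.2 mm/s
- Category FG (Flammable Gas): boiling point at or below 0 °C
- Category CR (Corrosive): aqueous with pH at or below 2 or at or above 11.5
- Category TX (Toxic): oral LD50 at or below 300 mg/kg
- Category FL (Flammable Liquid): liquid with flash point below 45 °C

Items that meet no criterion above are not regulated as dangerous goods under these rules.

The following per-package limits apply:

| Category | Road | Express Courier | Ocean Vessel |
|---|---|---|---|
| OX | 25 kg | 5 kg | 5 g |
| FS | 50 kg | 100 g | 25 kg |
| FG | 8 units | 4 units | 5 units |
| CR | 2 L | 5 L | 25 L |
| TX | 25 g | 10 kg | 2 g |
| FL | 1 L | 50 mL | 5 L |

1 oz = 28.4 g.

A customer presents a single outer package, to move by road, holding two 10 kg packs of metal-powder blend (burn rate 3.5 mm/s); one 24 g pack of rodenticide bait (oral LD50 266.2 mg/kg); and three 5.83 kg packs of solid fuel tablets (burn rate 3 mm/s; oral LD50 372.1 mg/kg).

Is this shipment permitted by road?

Burn rate 3.5 mm/s meets the Category FS criterion (Flammable Solid), so the metal-powder blend is Category FS.
Oral LD50 266.2 mg/kg meets the Category TX criterion (Toxic), so the rodenticide bait is Category TX.
Burn rate 3 mm/s meets the Category FS criterion (Flammable Solid), so the solid fuel tablets are Category FS.
Total Category FS: (two 10 kg packs = 20 kg) + (three 5.83 kg packs = 17.49 kg) = 37.49 kg.
That is within the Category FS road limit of 50 kg.
Category TX quantity: 24 g.
That is within the Category TX road limit of 25 g.
Every hazard category is within its road limit and no segregation rule is violated.

Yes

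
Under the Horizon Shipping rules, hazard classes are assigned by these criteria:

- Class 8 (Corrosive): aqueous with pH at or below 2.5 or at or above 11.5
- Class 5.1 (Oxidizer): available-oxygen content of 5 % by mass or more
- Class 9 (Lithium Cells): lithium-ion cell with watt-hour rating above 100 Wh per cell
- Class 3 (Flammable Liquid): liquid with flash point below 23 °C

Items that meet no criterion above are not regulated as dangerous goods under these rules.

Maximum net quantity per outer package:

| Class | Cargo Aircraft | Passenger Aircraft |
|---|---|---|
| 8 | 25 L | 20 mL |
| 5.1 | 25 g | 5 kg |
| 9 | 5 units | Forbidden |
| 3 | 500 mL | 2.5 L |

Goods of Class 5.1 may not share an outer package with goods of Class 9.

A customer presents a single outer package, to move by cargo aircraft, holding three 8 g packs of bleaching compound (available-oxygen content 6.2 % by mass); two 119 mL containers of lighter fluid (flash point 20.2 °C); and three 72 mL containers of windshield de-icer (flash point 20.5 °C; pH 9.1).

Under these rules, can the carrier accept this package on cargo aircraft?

Yes

Bleaching compound: available-oxygen content 6.2 % by mass ≥ 5 % by mass → Class 5.1 (Oxidizer).
Lighter fluid: flash point 20.2 °C < 23 °C → Class 3 (Flammable Liquid).
Flash point 20.5 °C meets the Class 3 criterion (Flammable Liquid), so the windshield de-icer is Class 3.
Class 5.1 quantity: three 8 g packs = 24 g.
24 g ≤ 25 g (cargo aircraft limit, Class 5.1) — within limit.
Total Class 3: (two 119 mL containers = 238 mL) + (three 72 mL containers = 216 mL) = 454 mL.
That is within the Class 3 cargo aircraft limit of 500 mL.
The segregation rule (Class 5.1 with Class 9) does not apply to Class 5.1 with Class 3.
Every hazard class is within its cargo aircraft limit and no segregation rule is violated.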